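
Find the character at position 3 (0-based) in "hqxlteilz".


Input string: 'hqxlteilz'
Operation: get character at index 3
Index mapping: s[0]='h', s[1]='q', s[2]='x', s[3]='l'
Result: 'l'


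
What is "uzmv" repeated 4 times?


Input string: 'uzmv'
Operation: repeat 4 times
Concatenation: 'uzmv' + 'uzmv' + 'uzmv' + 'uzmv'
Result: uzmvuzmvuzmvuzmv


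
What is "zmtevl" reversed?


Input string: 'zmtevl'
Operation: reverse character order
Original order: 'z' -> 'm' -> 't' -> 'e' -> 'v' -> 'l'
Reversed order: 'l' -> 'v' -> 'e' -> 't' -> 'm' -> 'z'
Result: lvetmz


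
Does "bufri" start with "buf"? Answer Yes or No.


Input string: 'bufri'
Prefix to check: 'buf'
First 3 characters of input: 'buf'
Match: True
Result: Yes


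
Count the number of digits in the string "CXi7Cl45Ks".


Input string: 'CXi7Cl45Ks'
Operation: count digit characters (0-9)
Scan: 'C', 'X', 'i', '7'(digit), 'C', 'l', '4'(digit), '5'(digit), 'K', 's'
Digits found: 3
Result: 3


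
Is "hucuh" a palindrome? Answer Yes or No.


Input string: 'hucuh'
Reversed: 'hucuh'
Compare pairs: s[0]='h' vs s[4]='h' (match), s[1]='u' vs s[3]='u' (match)
Palindrome: Yes


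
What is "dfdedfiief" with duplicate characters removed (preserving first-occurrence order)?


Input: 'dfdedfiief'
Operation: keep first occurrence of each character
Scan: s[0]='d' new -> keep; s[1]='f' new -> keep; s[2]='d' seen -> skip; s[3]='e' new -> keep; s[4]='d' seen -> skip; s[5]='f' seen -> skip; s[6]='i' new -> keep; s[7]='i' seen -> skip; s[8]='e' seen -> skip; s[9]='f' seen -> skip
Result: dfei


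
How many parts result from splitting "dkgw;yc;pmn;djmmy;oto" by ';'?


Input string: 'dkgw;yc;pmn;djmmy;oto'
Delimiter: ';'
Split result: 'dkgw', 'yc', 'pmn', 'djmmy', 'oto'
Number of parts: 5


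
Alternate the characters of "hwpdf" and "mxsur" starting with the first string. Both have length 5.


String 1: 'hwpdf'
String 2: 'mxsur'
Operation: alternate characters
Pairs: 'h'+'m', 'w'+'x', 'p'+'s', 'd'+'u', 'f'+'r'
Result: hmwxpsdufr


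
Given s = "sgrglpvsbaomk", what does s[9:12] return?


Input string: 'sgrglpvsbaomk'
Operation: slice [9:12]
Extract characters: s[9]='a', s[10]='o', s[11]='m'
Result: aom


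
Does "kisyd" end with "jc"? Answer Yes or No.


Input string: 'kisyd'
Suffix to check: 'jc'
Last 2 characters of input: 'yd'
Match: False
Result: No


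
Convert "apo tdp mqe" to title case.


Input string: 'apo tdp mqe'
Operation: capitalize first letter of each word
Word transformations: 'apo'->'Apo', 'tdp'->'Tdp', 'mqe'->'Mqe'
Result: Apo Tdp Mqe


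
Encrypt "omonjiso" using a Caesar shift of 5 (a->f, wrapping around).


Input: 'omonjiso', shift = 5
Operation: for each letter, (position + 5) mod 26
Mapping: 'o'(14+5=19)->'t', 'm'(12+5=17)->'r', 'o'(14+5=19)->'t', 'n'(13+5=18)->'s', 'j'(9+5=14)->'o', 'i'(8+5=13)->'n', 's'(18+5=23)->'x', 'o'(14+5=19)->'t'
Result: trtsonxt


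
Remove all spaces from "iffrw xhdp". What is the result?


Input string: 'iffrw xhdp'
Operation: remove all spaces
Words: 'iffrw', 'xhdp'
Join without spaces: iffrwxhdp


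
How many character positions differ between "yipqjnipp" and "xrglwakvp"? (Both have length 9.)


String 1: 'yipqjnipp'
String 2: 'xrglwakvp'
Compare each position: pos 0: 'y'!='x', pos 1: 'i'!='r', pos 2: 'p'!='g', pos 3: 'q'!='l', pos 4: 'j'!='w', pos 5: 'n'!='a', pos 6: 'i'!='k', pos 7: 'p'!='v', pos 8: 'p'=='p'
Differing positions: 8
Hamming distance: 8


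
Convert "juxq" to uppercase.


Input string: 'juxq'
Operation: convert each letter to uppercase
Mapping: 'j'->'J', 'u'->'U', 'x'->'X', 'q'->'Q'
Result: JUXQ


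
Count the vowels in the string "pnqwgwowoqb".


Input string: 'pnqwgwowoqb'
Operation: count vowels (a, e, i, o, u)
Scan: s[0]='p', s[1]='n', s[2]='q', s[3]='w', s[4]='g', s[5]='w', s[6]='o' (vowel), s[7]='w', s[8]='o' (vowel), s[9]='q', s[10]='b'
Vowels found: 2
Result: 2


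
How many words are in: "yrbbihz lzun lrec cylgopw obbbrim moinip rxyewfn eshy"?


Input string: 'yrbbihz lzun lrec cylgopw obbbrim moinip rxyewfn eshy'
Operation: split by spaces
Words found: 'yrbbihz', 'lzun', 'lrec', 'cylgopw', 'obbbrim', 'moinip', 'rxyewfn', 'eshy'
Word count: 8


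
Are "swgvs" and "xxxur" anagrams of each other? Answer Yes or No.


String 1: 'swgvs' -> sorted: 'gssvw'
String 2: 'xxxur' -> sorted: 'ruxxx'
Compare sorted forms: 'gssvw' != 'ruxxx'
Anagram: No


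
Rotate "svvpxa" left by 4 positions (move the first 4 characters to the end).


Input: 'svvpxa', shift = 4
Operation: split at index 4 and swap parts
Front part s[0:4] = 'svvp'
Back part s[4:] = 'xa'
Rotated = back + front = 'xa' + 'svvp'
Result: xasvvp


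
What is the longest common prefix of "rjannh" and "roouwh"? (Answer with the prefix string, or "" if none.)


String 1: 'rjannh'
String 2: 'roouwh'
Compare position by position:
pos 0: 'r' vs 'r' match
pos 1: 'j' vs 'o' differ -> stop
Longest common prefix: "r" (length 1)


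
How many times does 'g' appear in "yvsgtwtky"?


Input string: 'yvsgtwtky'
Target character: 'g'
Scan each position: s[3]='g'
Matches found at indices: 3
Total: 1


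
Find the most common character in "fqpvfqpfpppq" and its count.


Input: 'fqpvfqpfpppq'
Operation: tally each character
Counts: 'f':3, 'p':5, 'q':3, 'v':1
Maximum: 'p' appears 5 times


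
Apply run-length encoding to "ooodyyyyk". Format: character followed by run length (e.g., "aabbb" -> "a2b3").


Input: 'ooodyyyyk'
Operation: identify consecutive runs
Runs: 'ooo' -> o3, 'd' -> d1, 'yyyy' -> y4, 'k' -> k1
Encoded: o3d1y4k1


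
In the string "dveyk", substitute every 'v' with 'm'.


Input string: 'dveyk'
Operation: replace 'v' with 'm'
Positions of 'v': 1
After replacement: dmeyk


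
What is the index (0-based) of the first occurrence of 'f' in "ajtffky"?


Input string: 'ajtffky'
Target: 'f'
Scanning left to right: s[0]='a', s[1]='j', s[2]='t', s[3]='f'
First match at index: 3


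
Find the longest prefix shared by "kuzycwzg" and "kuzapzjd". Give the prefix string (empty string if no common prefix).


String 1: 'kuzycwzg'
String 2: 'kuzapzjd'
Compare position by position:
pos 0: 'k' vs 'k' match
pos 1: 'u' vs 'u' match
pos 2: 'z' vs 'z' match
pos 3: 'y' vs 'a' differ -> stop
Longest common prefix: "kuz" (length 3)


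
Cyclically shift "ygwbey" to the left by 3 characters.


Input: 'ygwbey', shift = 3
Operation: split at index 3 and swap parts
Front part s[0:3] = 'ygw'
Back part s[3:] = 'bey'
Rotated = back + front = 'bey' + 'ygw'
Result: beyygw


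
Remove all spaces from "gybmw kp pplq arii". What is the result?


Input string: 'gybmw kp pplq arii'
Operation: remove all spaces
Words: 'gybmw', 'kp', 'pplq', 'arii'
Join without spaces: gybmwkppplqarii


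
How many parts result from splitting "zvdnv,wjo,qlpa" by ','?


Input string: 'zvdnv,wjo,qlpa'
Delimiter: ','
Split result: 'zvdnv', 'wjo', 'qlpa'
Number of parts: 3


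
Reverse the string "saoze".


Input string: 'saoze'
Operation: reverse character order
Original order: 's' -> 'a' -> 'o' -> 'z' -> 'e'
Reversed order: 'e' -> 'z' -> 'o' -> 'a' -> 's'
Result: ezoas


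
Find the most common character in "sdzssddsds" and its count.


Input: 'sdzssddsds'
Operation: tally each character
Counts: 'd':4, 's':5, 'z':1
Maximum: 's' appears 5 times


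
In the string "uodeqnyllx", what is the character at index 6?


Input string: 'uodeqnyllx'
Operation: get character at index 6
Index mapping: s[0]='u', s[1]='o', s[2]='d', s[3]='e', s[4]='q', s[5]='n', s[6]='y'
Result: 'y'


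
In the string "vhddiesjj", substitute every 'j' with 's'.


Input string: 'vhddiesjj'
Operation: replace 'j' with 's'
Positions of 'j': 7, 8
After replacement: vhddiesss


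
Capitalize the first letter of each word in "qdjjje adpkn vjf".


Input string: 'qdjjje adpkn vjf'
Operation: capitalize first letter of each word
Word transformations: 'qdjjje'->'Qdjjje', 'adpkn'->'Adpkn', 'vjf'->'Vjf'
Result: Qdjjje Adpkn Vjf


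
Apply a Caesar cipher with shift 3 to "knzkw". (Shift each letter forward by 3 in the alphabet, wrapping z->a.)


Input: 'knzkw', shift = 3
Operation: for each letter, (position + 3) mod 26
Mapping: 'k'(10+3=13)->'n', 'n'(13+3=16)->'q', 'z'(25+3=28, 28 mod 26=2)->'c', 'k'(10+3=13)->'n', 'w'(22+3=25)->'z'
Result: nqcnz


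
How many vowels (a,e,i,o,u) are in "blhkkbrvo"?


Input string: 'blhkkbrvo'
Operation: count vowels (a, e, i, o, u)
Scan: s[0]='b', s[1]='l', s[2]='h', s[3]='k', s[4]='k', s[5]='b', s[6]='r', s[7]='v', s[8]='o' (vowel)
Vowels found: 1
Result: 1


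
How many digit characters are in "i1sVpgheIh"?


Input string: 'i1sVpgheIh'
Operation: count digit characters (0-9)
Scan: 'i', '1'(digit), 's', 'V', 'p', 'g', 'h', 'e', 'I', 'h'
Digits found: 1
Result: 1


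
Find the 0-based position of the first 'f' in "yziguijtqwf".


Input string: 'yziguijtqwf'
Target: 'f'
Scanning left to right: s[0]='y', s[1]='z', s[2]='i', s[3]='g', s[4]='u', s[5]='i', s[6]='j', s[7]='t', s[8]='q', s[9]='w', s[10]='f'
First match at index: 10


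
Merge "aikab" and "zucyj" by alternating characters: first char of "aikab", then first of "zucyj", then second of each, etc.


String 1: 'aikab'
String 2: 'zucyj'
Operation: alternate characters
Pairs: 'a'+'z', 'i'+'u', 'k'+'c', 'a'+'y', 'b'+'j'
Result: aziukcaybj


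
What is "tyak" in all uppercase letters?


Input string: 'tyak'
Operation: convert each letter to uppercase
Mapping: 't'->'T', 'y'->'Y', 'a'->'A', 'k'->'K'
Result: TYAK


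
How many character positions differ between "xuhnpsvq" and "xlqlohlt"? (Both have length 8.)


String 1: 'xuhnpsvq'
String 2: 'xlqlohlt'
Compare each position: pos 0: 'x'=='x', pos 1: 'u'!='l', pos 2: 'h'!='q', pos 3: 'n'!='l', pos 4: 'p'!='o', pos 5: 's'!='h', pos 6: 'v'!='l', pos 7: 'q'!='t'
Differing positions: 7
Hamming distance: 7


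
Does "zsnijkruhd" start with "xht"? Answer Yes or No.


Input string: 'zsnijkruhd'
Prefix to check: 'xht'
First 3 characters of input: 'zsn'
Match: False
Result: No


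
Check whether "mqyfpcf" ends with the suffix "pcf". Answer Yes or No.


Input string: 'mqyfpcf'
Suffix to check: 'pcf'
Last 3 characters of input: 'pcf'
Match: True
Result: Yes


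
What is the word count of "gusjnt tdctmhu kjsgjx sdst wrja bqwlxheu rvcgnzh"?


Input string: 'gusjnt tdctmhu kjsgjx sdst wrja bqwlxheu rvcgnzh'
Operation: split by spaces
Words found: 'gusjnt', 'tdctmhu', 'kjsgjx', 'sdst', 'wrja', 'bqwlxheu', 'rvcgnzh'
Word count: 7


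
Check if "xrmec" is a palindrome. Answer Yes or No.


Input string: 'xrmec'
Reversed: 'cemrx'
Compare pairs: s[0]='x' vs s[4]='c' (mismatch), s[1]='r' vs s[3]='e' (mismatch)
Palindrome: No


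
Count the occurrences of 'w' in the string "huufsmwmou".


Input string: 'huufsmwmou'
Target character: 'w'
Scan each position: s[6]='w'
Matches found at indices: 6
Total: 1


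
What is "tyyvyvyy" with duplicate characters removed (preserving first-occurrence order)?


Input: 'tyyvyvyy'
Operation: keep first occurrence of each character
Scan: s[0]='t' new -> keep; s[1]='y' new -> keep; s[2]='y' seen -> skip; s[3]='v' new -> keep; s[4]='y' seen -> skip; s[5]='v' seen -> skip; s[6]='y' seen -> skip; s[7]='y' seen -> skip
Result: tyv


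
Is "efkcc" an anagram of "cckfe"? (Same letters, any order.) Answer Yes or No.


String 1: 'cckfe' -> sorted: 'ccefk'
String 2: 'efkcc' -> sorted: 'ccefk'
Compare sorted forms: 'ccefk' == 'ccefk'
Anagram: Yes


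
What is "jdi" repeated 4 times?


Input string: 'jdi'
Operation: repeat 4 times
Concatenation: 'jdi' + 'jdi' + 'jdi' + 'jdi'
Result: jdijdijdijdi


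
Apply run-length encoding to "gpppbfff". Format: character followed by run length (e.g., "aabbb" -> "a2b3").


Input: 'gpppbfff'
Operation: identify consecutive runs
Runs: 'g' -> g1, 'ppp' -> p3, 'b' -> b1, 'fff' -> f3
Encoded: g1p3b1f3


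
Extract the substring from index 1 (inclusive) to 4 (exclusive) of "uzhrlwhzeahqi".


Input string: 'uzhrlwhzeahqi'
Operation: slice [1:4]
Extract characters: s[1]='z', s[2]='h', s[3]='r'
Result: zhr


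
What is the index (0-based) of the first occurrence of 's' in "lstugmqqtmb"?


Input string: 'lstugmqqtmb'
Target: 's'
Scanning left to right: s[0]='l', s[1]='s'
First match at index: 1


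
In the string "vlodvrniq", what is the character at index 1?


Input string: 'vlodvrniq'
Operation: get character at index 1
Index mapping: s[0]='v', s[1]='l'
Result: 'l'


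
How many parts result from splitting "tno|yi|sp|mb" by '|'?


Input string: 'tno|yi|sp|mb'
Delimiter: '|'
Split result: 'tno', 'yi', 'sp', 'mb'
Number of parts: 4


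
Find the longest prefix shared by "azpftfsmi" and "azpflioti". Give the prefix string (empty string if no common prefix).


String 1: 'azpftfsmi'
String 2: 'azpflioti'
Compare position by position:
pos 0: 'a' vs 'a' match
pos 1: 'z' vs 'z' match
pos 2: 'p' vs 'p' match
pos 3: 'f' vs 'f' match
pos 4: 't' vs 'l' differ -> stop
Longest common prefix: "azpf" (length 4)


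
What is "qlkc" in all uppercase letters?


Input string: 'qlkc'
Operation: convert each letter to uppercase
Mapping: 'q'->'Q', 'l'->'L', 'k'->'K', 'c'->'C'
Result: QLKC


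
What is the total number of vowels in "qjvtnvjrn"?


Input string: 'qjvtnvjrn'
Operation: count vowels (a, e, i, o, u)
Scan: s[0]='q', s[1]='j', s[2]='v', s[3]='t', s[4]='n', s[5]='v', s[6]='j', s[7]='r', s[8]='n'
Vowels found: 0
Result: 0


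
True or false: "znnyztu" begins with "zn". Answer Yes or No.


Input string: 'znnyztu'
Prefix to check: 'zn'
First 2 characters of input: 'zn'
Match: True
Result: Yes


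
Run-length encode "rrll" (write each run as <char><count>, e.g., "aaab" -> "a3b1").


Input: 'rrll'
Operation: identify consecutive runs
Runs: 'rr' -> r2, 'll' -> l2
Encoded: r2l2


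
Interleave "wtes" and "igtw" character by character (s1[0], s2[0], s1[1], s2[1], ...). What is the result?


String 1: 'wtes'
String 2: 'igtw'
Operation: alternate characters
Pairs: 'w'+'i', 't'+'g', 'e'+'t', 's'+'w'
Result: witgetsw


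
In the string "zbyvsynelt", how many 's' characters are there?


Input string: 'zbyvsynelt'
Target character: 's'
Scan each position: s[4]='s'
Matches found at indices: 4
Total: 1


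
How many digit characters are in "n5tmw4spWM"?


Input string: 'n5tmw4spWM'
Operation: count digit characters (0-9)
Scan: 'n', '5'(digit), 't', 'm', 'w', '4'(digit), 's', 'p', 'W', 'M'
Digits found: 2
Result: 2


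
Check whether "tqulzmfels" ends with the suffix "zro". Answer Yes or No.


Input string: 'tqulzmfels'
Suffix to check: 'zro'
Last 3 characters of input: 'els'
Match: False
Result: No


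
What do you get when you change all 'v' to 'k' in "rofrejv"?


Input string: 'rofrejv'
Operation: replace 'v' with 'k'
Positions of 'v': 6
After replacement: rofrejk


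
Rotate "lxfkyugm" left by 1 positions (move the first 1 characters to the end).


Input: 'lxfkyugm', shift = 1
Operation: split at index 1 and swap parts
Front part s[0:1] = 'l'
Back part s[1:] = 'xfkyugm'
Rotated = back + front = 'xfkyugm' + 'l'
Result: xfkyugml


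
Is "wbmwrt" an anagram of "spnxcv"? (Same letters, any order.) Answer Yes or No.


String 1: 'spnxcv' -> sorted: 'cnpsvx'
String 2: 'wbmwrt' -> sorted: 'bmrtww'
Compare sorted forms: 'cnpsvx' != 'bmrtww'
Anagram: No


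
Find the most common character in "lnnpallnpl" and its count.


Input: 'lnnpallnpl'
Operation: tally each character
Counts: 'a':1, 'l':4, 'n':3, 'p':2
Maximum: 'l' appears 4 times


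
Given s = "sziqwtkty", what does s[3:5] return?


Input string: 'sziqwtkty'
Operation: slice [3:5]
Extract characters: s[3]='q', s[4]='w'
Result: qw


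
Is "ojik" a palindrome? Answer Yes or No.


Input string: 'ojik'
Reversed: 'kijo'
Compare pairs: s[0]='o' vs s[3]='k' (mismatch), s[1]='j' vs s[2]='i' (mismatch)
Palindrome: No


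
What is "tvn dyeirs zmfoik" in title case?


Input string: 'tvn dyeirs zmfoik'
Operation: capitalize first letter of each word
Word transformations: 'tvn'->'Tvn', 'dyeirs'->'Dyeirs', 'zmfoik'->'Zmfoik'
Result: Tvn Dyeirs Zmfoik


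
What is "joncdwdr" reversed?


Input string: 'joncdwdr'
Operation: reverse character order
Original order: 'j' -> 'o' -> 'n' -> 'c' -> 'd' -> 'w' -> 'd' -> 'r'
Reversed order: 'r' -> 'd' -> 'w' -> 'd' -> 'c' -> 'n' -> 'o' -> 'j'
Result: rdwdcnoj


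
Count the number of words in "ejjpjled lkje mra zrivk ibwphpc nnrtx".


Input string: 'ejjpjled lkje mra zrivk ibwphpc nnrtx'
Operation: split by spaces
Words found: 'ejjpjled', 'lkje', 'mra', 'zrivk', 'ibwphpc', 'nnrtx'
Word count: 6


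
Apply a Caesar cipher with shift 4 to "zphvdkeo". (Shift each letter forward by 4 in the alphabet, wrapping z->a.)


Input: 'zphvdkeo', shift = 4
Operation: for each letter, (position + 4) mod 26
Mapping: 'z'(25+4=29, 29 mod 26=3)->'d', 'p'(15+4=19)->'t', 'h'(7+4=11)->'l', 'v'(21+4=25)->'z', 'd'(3+4=7)->'h', 'k'(10+4=14)->'o', 'e'(4+4=8)->'i', 'o'(14+4=18)->'s'
Result: dtlzhois


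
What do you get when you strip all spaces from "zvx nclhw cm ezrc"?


Input string: 'zvx nclhw cm ezrc'
Operation: remove all spaces
Words: 'zvx', 'nclhw', 'cm', 'ezrc'
Join without spaces: zvxnclhwcmezrc


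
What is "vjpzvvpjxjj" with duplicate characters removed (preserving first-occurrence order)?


Input: 'vjpzvvpjxjj'
Operation: keep first occurrence of each character
Scan: s[0]='v' new -> keep; s[1]='j' new -> keep; s[2]='p' new -> keep; s[3]='z' new -> keep; s[4]='v' seen -> skip; s[5]='v' seen -> skip; s[6]='p' seen -> skip; s[7]='j' seen -> skip; s[8]='x' new -> keep; s[9]='j' seen -> skip; s[10]='j' seen -> skip
Result: vjpzx


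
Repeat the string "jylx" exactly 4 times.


Input string: 'jylx'
Operation: repeat 4 times
Concatenation: 'jylx' + 'jylx' + 'jylx' + 'jylx'
Result: jylxjylxjylxjylx


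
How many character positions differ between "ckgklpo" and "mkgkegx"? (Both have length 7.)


String 1: 'ckgklpo'
String 2: 'mkgkegx'
Compare each position: pos 0: 'c'!='m', pos 1: 'k'=='k', pos 2: 'g'=='g', pos 3: 'k'=='k', pos 4: 'l'!='e', pos 5: 'p'!='g', pos 6: 'o'!='x'
Differing positions: 4
Hamming distance: 4


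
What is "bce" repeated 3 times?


Input string: 'bce'
Operation: repeat 3 times
Concatenation: 'bce' + 'bce' + 'bce'
Result: bcebcebce


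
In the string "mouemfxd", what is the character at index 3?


Input string: 'mouemfxd'
Operation: get character at index 3
Index mapping: s[0]='m', s[1]='o', s[2]='u', s[3]='e'
Result: 'e'


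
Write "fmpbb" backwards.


Input string: 'fmpbb'
Operation: reverse character order
Original order: 'f' -> 'm' -> 'p' -> 'b' -> 'b'
Reversed order: 'b' -> 'b' -> 'p' -> 'm' -> 'f'
Result: bbpmf


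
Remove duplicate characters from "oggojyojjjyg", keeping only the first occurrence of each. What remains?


Input: 'oggojyojjjyg'
Operation: keep first occurrence of each character
Scan: s[0]='o' new -> keep; s[1]='g' new -> keep; s[2]='g' seen -> skip; s[3]='o' seen -> skip; s[4]='j' new -> keep; s[5]='y' new -> keep; s[6]='o' seen -> skip; s[7]='j' seen -> skip; s[8]='j' seen -> skip; s[9]='j' seen -> skip; s[10]='y' seen -> skip; s[11]='g' seen -> skip
Result: ogjy


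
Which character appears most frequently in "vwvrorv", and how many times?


Input: 'vwvrorv'
Operation: tally each character
Counts: 'o':1, 'r':2, 'v':3, 'w':1
Maximum: 'v' appears 3 times


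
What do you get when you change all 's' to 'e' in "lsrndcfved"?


Input string: 'lsrndcfved'
Operation: replace 's' with 'e'
Positions of 's': 1
After replacement: lerndcfved


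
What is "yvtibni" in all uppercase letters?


Input string: 'yvtibni'
Operation: convert each letter to uppercase
Mapping: 'y'->'Y', 'v'->'V', 't'->'T', 'i'->'I', 'b'->'B', 'n'->'N', 'i'->'I'
Result: YVTIBNI


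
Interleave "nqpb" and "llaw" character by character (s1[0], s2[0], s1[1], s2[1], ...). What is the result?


String 1: 'nqpb'
String 2: 'llaw'
Operation: alternate characters
Pairs: 'n'+'l', 'q'+'l', 'p'+'a', 'b'+'w'
Result: nlqlpabw


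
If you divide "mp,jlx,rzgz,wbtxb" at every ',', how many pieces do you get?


Input string: 'mp,jlx,rzgz,wbtxb'
Delimiter: ','
Split result: 'mp', 'jlx', 'rzgz', 'wbtxb'
Number of parts: 4


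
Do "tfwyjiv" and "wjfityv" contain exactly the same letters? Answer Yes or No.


String 1: 'tfwyjiv' -> sorted: 'fijtvwy'
String 2: 'wjfityv' -> sorted: 'fijtvwy'
Compare sorted forms: 'fijtvwy' == 'fijtvwy'
Anagram: Yes


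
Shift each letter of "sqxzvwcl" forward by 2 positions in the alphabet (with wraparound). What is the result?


Input: 'sqxzvwcl', shift = 2
Operation: for each letter, (position + 2) mod 26
Mapping: 's'(18+2=20)->'u', 'q'(16+2=18)->'s', 'x'(23+2=25)->'z', 'z'(25+2=27, 27 mod 26=1)->'b', 'v'(21+2=23)->'x', 'w'(22+2=24)->'y', 'c'(2+2=4)->'e', 'l'(11+2=13)->'n'
Result: uszbxyen


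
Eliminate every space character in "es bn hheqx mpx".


Input string: 'es bn hheqx mpx'
Operation: remove all spaces
Words: 'es', 'bn', 'hheqx', 'mpx'
Join without spaces: esbnhheqxmpx


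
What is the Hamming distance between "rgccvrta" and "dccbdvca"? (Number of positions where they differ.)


String 1: 'rgccvrta'
String 2: 'dccbdvca'
Compare each position: pos 0: 'r'!='d', pos 1: 'g'!='c', pos 2: 'c'=='c', pos 3: 'c'!='b', pos 4: 'v'!='d', pos 5: 'r'!='v', pos 6: 't'!='c', pos 7: 'a'=='a'
Differing positions: 6
Hamming distance: 6


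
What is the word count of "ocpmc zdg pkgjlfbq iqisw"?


Input string: 'ocpmc zdg pkgjlfbq iqisw'
Operation: split by spaces
Words found: 'ocpmc', 'zdg', 'pkgjlfbq', 'iqisw'
Word count: 4


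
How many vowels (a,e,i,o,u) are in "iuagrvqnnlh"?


Input string: 'iuagrvqnnlh'
Operation: count vowels (a, e, i, o, u)
Scan: s[0]='i' (vowel), s[1]='u' (vowel), s[2]='a' (vowel), s[3]='g', s[4]='r', s[5]='v', s[6]='q', s[7]='n', s[8]='n', s[9]='l', s[10]='h'
Vowels found: 3
Result: 3


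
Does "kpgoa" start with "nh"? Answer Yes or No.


Input string: 'kpgoa'
Prefix to check: 'nh'
First 2 characters of input: 'kp'
Match: False
Result: No


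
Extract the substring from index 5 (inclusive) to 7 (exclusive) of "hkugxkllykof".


Input string: 'hkugxkllykof'
Operation: slice [5:7]
Extract characters: s[5]='k', s[6]='l'
Result: kl


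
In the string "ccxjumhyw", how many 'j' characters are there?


Input string: 'ccxjumhyw'
Target character: 'j'
Scan each position: s[3]='j'
Matches found at indices: 3
Total: 1


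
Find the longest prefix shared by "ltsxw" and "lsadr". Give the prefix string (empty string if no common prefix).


String 1: 'ltsxw'
String 2: 'lsadr'
Compare position by position:
pos 0: 'l' vs 'l' match
pos 1: 't' vs 's' differ -> stop
Longest common prefix: "l" (length 1)


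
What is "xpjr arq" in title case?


Input string: 'xpjr arq'
Operation: capitalize first letter of each word
Word transformations: 'xpjr'->'Xpjr', 'arq'->'Arq'
Result: Xpjr Arq


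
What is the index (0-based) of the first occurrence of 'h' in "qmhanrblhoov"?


Input string: 'qmhanrblhoov'
Target: 'h'
Scanning left to right: s[0]='q', s[1]='m', s[2]='h'
First match at index: 2


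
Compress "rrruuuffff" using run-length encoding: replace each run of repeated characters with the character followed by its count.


Input: 'rrruuuffff'
Operation: identify consecutive runs
Runs: 'rrr' -> r3, 'uuu' -> u3, 'ffff' -> f4
Encoded: r3u3f4


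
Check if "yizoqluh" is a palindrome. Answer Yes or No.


Input string: 'yizoqluh'
Reversed: 'hulqoziy'
Compare pairs: s[0]='y' vs s[7]='h' (mismatch), s[1]='i' vs s[6]='u' (mismatch), s[2]='z' vs s[5]='l' (mismatch), s[3]='o' vs s[4]='q' (mismatch)
Palindrome: No


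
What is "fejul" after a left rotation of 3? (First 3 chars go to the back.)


Input: 'fejul', shift = 3
Operation: split at index 3 and swap parts
Front part s[0:3] = 'fej'
Back part s[3:] = 'ul'
Rotated = back + front = 'ul' + 'fej'
Result: ulfej


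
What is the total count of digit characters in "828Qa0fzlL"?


Input string: '828Qa0fzlL'
Operation: count digit characters (0-9)
Scan: '8'(digit), '2'(digit), '8'(digit), 'Q', 'a', '0'(digit), 'f', 'z', 'l', 'L'
Digits found: 4
Result: 4


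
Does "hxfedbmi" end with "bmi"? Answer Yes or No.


Input string: 'hxfedbmi'
Suffix to check: 'bmi'
Last 3 characters of input: 'bmi'
Match: True
Result: Yes


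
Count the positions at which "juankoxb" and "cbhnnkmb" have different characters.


String 1: 'juankoxb'
String 2: 'cbhnnkmb'
Compare each position: pos 0: 'j'!='c', pos 1: 'u'!='b', pos 2: 'a'!='h', pos 3: 'n'=='n', pos 4: 'k'!='n', pos 5: 'o'!='k', pos 6: 'x'!='m', pos 7: 'b'=='b'
Differing positions: 6
Hamming distance: 6


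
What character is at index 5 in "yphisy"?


Input string: 'yphisy'
Operation: get character at index 5
Index mapping: s[0]='y', s[1]='p', s[2]='h', s[3]='i', s[4]='s', s[5]='y'
Result: 'y'


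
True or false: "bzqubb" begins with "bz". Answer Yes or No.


Input string: 'bzqubb'
Prefix to check: 'bz'
First 2 characters of input: 'bz'
Match: True
Result: Yes


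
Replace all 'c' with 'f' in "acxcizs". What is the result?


Input string: 'acxcizs'
Operation: replace 'c' with 'f'
Positions of 'c': 1, 3
After replacement: afxfizs


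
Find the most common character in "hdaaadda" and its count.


Input: 'hdaaadda'
Operation: tally each character
Counts: 'a':4, 'd':3, 'h':1
Maximum: 'a' appears 4 times


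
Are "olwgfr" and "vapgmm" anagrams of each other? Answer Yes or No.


String 1: 'olwgfr' -> sorted: 'fglorw'
String 2: 'vapgmm' -> sorted: 'agmmpv'
Compare sorted forms: 'fglorw' != 'agmmpv'
Anagram: No


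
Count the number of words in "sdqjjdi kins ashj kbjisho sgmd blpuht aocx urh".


Input string: 'sdqjjdi kins ashj kbjisho sgmd blpuht aocx urh'
Operation: split by spaces
Words found: 'sdqjjdi', 'kins', 'ashj', 'kbjisho', 'sgmd', 'blpuht', 'aocx', 'urh'
Word count: 8


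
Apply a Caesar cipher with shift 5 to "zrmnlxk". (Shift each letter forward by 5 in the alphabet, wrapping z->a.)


Input: 'zrmnlxk', shift = 5
Operation: for each letter, (position + 5) mod 26
Mapping: 'z'(25+5=30, 30 mod 26=4)->'e', 'r'(17+5=22)->'w', 'm'(12+5=17)->'r', 'n'(13+5=18)->'s', 'l'(11+5=16)->'q', 'x'(23+5=28, 28 mod 26=2)->'c', 'k'(10+5=15)->'p'
Result: ewrsqcp


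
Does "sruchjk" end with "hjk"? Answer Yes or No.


Input string: 'sruchjk'
Suffix to check: 'hjk'
Last 3 characters of input: 'hjk'
Match: True
Result: Yes


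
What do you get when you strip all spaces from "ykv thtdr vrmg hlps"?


Input string: 'ykv thtdr vrmg hlps'
Operation: remove all spaces
Words: 'ykv', 'thtdr', 'vrmg', 'hlps'
Join without spaces: ykvthtdrvrmghlps


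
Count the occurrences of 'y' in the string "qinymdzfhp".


Input string: 'qinymdzfhp'
Target character: 'y'
Scan each position: s[3]='y'
Matches found at indices: 3
Total: 1


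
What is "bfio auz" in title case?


Input string: 'bfio auz'
Operation: capitalize first letter of each word
Word transformations: 'bfio'->'Bfio', 'auz'->'Auz'
Result: Bfio Auz


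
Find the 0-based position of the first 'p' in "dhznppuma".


Input string: 'dhznppuma'
Target: 'p'
Scanning left to right: s[0]='d', s[1]='h', s[2]='z', s[3]='n', s[4]='p'
First match at index: 4


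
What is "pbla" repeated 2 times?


Input string: 'pbla'
Operation: repeat 2 times
Concatenation: 'pbla' + 'pbla'
Result: pblapbla


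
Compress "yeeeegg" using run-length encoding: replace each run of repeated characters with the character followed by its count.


Input: 'yeeeegg'
Operation: identify consecutive runs
Runs: 'y' -> y1, 'eeee' -> e4, 'gg' -> g2
Encoded: y1e4g2


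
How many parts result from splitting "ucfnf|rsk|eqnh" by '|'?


Input string: 'ucfnf|rsk|eqnh'
Delimiter: '|'
Split result: 'ucfnf', 'rsk', 'eqnh'
Number of parts: 3


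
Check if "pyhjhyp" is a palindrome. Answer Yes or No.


Input string: 'pyhjhyp'
Reversed: 'pyhjhyp'
Compare pairs: s[0]='p' vs s[6]='p' (match), s[1]='y' vs s[5]='y' (match), s[2]='h' vs s[4]='h' (match)
Palindrome: Yes


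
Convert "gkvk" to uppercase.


Input string: 'gkvk'
Operation: convert each letter to uppercase
Mapping: 'g'->'G', 'k'->'K', 'v'->'V', 'k'->'K'
Result: GKVK


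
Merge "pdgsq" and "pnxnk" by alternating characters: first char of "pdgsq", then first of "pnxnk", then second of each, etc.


String 1: 'pdgsq'
String 2: 'pnxnk'
Operation: alternate characters
Pairs: 'p'+'p', 'd'+'n', 'g'+'x', 's'+'n', 'q'+'k'
Result: ppdngxsnqk


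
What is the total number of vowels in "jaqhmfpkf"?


Input string: 'jaqhmfpkf'
Operation: count vowels (a, e, i, o, u)
Scan: s[0]='j', s[1]='a' (vowel), s[2]='q', s[3]='h', s[4]='m', s[5]='f', s[6]='p', s[7]='k', s[8]='f'
Vowels found: 1
Result: 1


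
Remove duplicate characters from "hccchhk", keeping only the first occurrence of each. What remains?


Input: 'hccchhk'
Operation: keep first occurrence of each character
Scan: s[0]='h' new -> keep; s[1]='c' new -> keep; s[2]='c' seen -> skip; s[3]='c' seen -> skip; s[4]='h' seen -> skip; s[5]='h' seen -> skip; s[6]='k' new -> keep
Result: hck


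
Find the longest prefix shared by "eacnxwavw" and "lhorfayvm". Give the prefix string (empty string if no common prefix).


String 1: 'eacnxwavw'
String 2: 'lhorfayvm'
Compare position by position:
pos 0: 'e' vs 'l' differ -> stop
Longest common prefix: "" (length 0)


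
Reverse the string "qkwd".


Input string: 'qkwd'
Operation: reverse character order
Original order: 'q' -> 'k' -> 'w' -> 'd'
Reversed order: 'd' -> 'w' -> 'k' -> 'q'
Result: dwkq


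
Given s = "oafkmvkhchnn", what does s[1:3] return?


Input string: 'oafkmvkhchnn'
Operation: slice [1:3]
Extract characters: s[1]='a', s[2]='f'
Result: af


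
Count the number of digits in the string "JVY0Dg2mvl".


Input string: 'JVY0Dg2mvl'
Operation: count digit characters (0-9)
Scan: 'J', 'V', 'Y', '0'(digit), 'D', 'g', '2'(digit), 'm', 'v', 'l'
Digits found: 2
Result: 2


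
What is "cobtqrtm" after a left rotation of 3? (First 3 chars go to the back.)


Input: 'cobtqrtm', shift = 3
Operation: split at index 3 and swap parts
Front part s[0:3] = 'cob'
Back part s[3:] = 'tqrtm'
Rotated = back + front = 'tqrtm' + 'cob'
Result: tqrtmcob


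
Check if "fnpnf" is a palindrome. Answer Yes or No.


Input string: 'fnpnf'
Reversed: 'fnpnf'
Compare pairs: s[0]='f' vs s[4]='f' (match), s[1]='n' vs s[3]='n' (match)
Palindrome: Yes


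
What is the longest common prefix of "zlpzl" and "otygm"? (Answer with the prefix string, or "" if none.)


String 1: 'zlpzl'
String 2: 'otygm'
Compare position by position:
pos 0: 'z' vs 'o' differ -> stop
Longest common prefix: "" (length 0)


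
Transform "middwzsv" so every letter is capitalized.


Input string: 'middwzsv'
Operation: convert each letter to uppercase
Mapping: 'm'->'M', 'i'->'I', 'd'->'D', 'd'->'D', 'w'->'W', 'z'->'Z', 's'->'S', 'v'->'V'
Result: MIDDWZSV


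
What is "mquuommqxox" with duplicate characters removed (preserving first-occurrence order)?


Input: 'mquuommqxox'
Operation: keep first occurrence of each character
Scan: s[0]='m' new -> keep; s[1]='q' new -> keep; s[2]='u' new -> keep; s[3]='u' seen -> skip; s[4]='o' new -> keep; s[5]='m' seen -> skip; s[6]='m' seen -> skip; s[7]='q' seen -> skip; s[8]='x' new -> keep; s[9]='o' seen -> skip; s[10]='x' seen -> skip
Result: mquox


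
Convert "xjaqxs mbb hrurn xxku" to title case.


Input string: 'xjaqxs mbb hrurn xxku'
Operation: capitalize first letter of each word
Word transformations: 'xjaqxs'->'Xjaqxs', 'mbb'->'Mbb', 'hrurn'->'Hrurn', 'xxku'->'Xxku'
Result: Xjaqxs Mbb Hrurn Xxku


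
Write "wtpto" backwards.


Input string: 'wtpto'
Operation: reverse character order
Original order: 'w' -> 't' -> 'p' -> 't' -> 'o'
Reversed order: 'o' -> 't' -> 'p' -> 't' -> 'w'
Result: otptw


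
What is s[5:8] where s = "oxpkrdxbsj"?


Input string: 'oxpkrdxbsj'
Operation: slice [5:8]
Extract characters: s[5]='d', s[6]='x', s[7]='b'
Result: dxb


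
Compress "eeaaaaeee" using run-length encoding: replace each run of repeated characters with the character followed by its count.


Input: 'eeaaaaeee'
Operation: identify consecutive runs
Runs: 'ee' -> e2, 'aaaa' -> a4, 'eee' -> e3
Encoded: e2a4e3


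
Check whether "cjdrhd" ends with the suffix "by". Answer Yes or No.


Input string: 'cjdrhd'
Suffix to check: 'by'
Last 2 characters of input: 'hd'
Match: False
Result: No


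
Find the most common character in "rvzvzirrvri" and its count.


Input: 'rvzvzirrvri'
Operation: tally each character
Counts: 'i':2, 'r':4, 'v':3, 'z':2
Maximum: 'r' appears 4 times


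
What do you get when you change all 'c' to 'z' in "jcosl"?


Input string: 'jcosl'
Operation: replace 'c' with 'z'
Positions of 'c': 1
After replacement: jzosl


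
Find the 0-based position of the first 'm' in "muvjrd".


Input string: 'muvjrd'
Target: 'm'
Scanning left to right: s[0]='m'
First match at index: 0


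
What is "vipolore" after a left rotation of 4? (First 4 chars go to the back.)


Input: 'vipolore', shift = 4
Operation: split at index 4 and swap parts
Front part s[0:4] = 'vipo'
Back part s[4:] = 'lore'
Rotated = back + front = 'lore' + 'vipo'
Result: lorevipo


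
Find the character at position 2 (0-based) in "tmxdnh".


Input string: 'tmxdnh'
Operation: get character at index 2
Index mapping: s[0]='t', s[1]='m', s[2]='x'
Result: 'x'


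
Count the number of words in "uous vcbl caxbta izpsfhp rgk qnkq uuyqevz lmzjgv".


Input string: 'uous vcbl caxbta izpsfhp rgk qnkq uuyqevz lmzjgv'
Operation: split by spaces
Words found: 'uous', 'vcbl', 'caxbta', 'izpsfhp', 'rgk', 'qnkq', 'uuyqevz', 'lmzjgv'
Word count: 8


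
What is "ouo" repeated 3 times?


Input string: 'ouo'
Operation: repeat 3 times
Concatenation: 'ouo' + 'ouo' + 'ouo'
Result: ouoouoouo


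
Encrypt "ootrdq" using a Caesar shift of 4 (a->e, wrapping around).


Input: 'ootrdq', shift = 4
Operation: for each letter, (position + 4) mod 26
Mapping: 'o'(14+4=18)->'s', 'o'(14+4=18)->'s', 't'(19+4=23)->'x', 'r'(17+4=21)->'v', 'd'(3+4=7)->'h', 'q'(16+4=20)->'u'
Result: ssxvhu


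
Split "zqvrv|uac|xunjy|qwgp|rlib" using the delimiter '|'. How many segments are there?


Input string: 'zqvrv|uac|xunjy|qwgp|rlib'
Delimiter: '|'
Split result: 'zqvrv', 'uac', 'xunjy', 'qwgp', 'rlib'
Number of parts: 5


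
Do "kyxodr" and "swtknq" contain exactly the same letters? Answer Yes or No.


String 1: 'kyxodr' -> sorted: 'dkorxy'
String 2: 'swtknq' -> sorted: 'knqstw'
Compare sorted forms: 'dkorxy' != 'knqstw'
Anagram: No


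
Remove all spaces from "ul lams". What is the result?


Input string: 'ul lams'
Operation: remove all spaces
Words: 'ul', 'lams'
Join without spaces: ullams


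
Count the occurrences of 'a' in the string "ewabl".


Input string: 'ewabl'
Target character: 'a'
Scan each position: s[2]='a'
Matches found at indices: 2
Total: 1


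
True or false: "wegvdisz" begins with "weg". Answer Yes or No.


Input string: 'wegvdisz'
Prefix to check: 'weg'
First 3 characters of input: 'weg'
Match: True
Result: Yes


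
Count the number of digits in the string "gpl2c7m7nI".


Input string: 'gpl2c7m7nI'
Operation: count digit characters (0-9)
Scan: 'g', 'p', 'l', '2'(digit), 'c', '7'(digit), 'm', '7'(digit), 'n', 'I'
Digits found: 3
Result: 3


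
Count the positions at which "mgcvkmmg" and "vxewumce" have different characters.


String 1: 'mgcvkmmg'
String 2: 'vxewumce'
Compare each position: pos 0: 'm'!='v', pos 1: 'g'!='x', pos 2: 'c'!='e', pos 3: 'v'!='w', pos 4: 'k'!='u', pos 5: 'm'=='m', pos 6: 'm'!='c', pos 7: 'g'!='e'
Differing positions: 7
Hamming distance: 7


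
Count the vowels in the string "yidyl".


Input string: 'yidyl'
Operation: count vowels (a, e, i, o, u)
Scan: s[0]='y', s[1]='i' (vowel), s[2]='d', s[3]='y', s[4]='l'
Vowels found: 1
Result: 1


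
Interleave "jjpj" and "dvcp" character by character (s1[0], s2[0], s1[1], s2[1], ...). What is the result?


String 1: 'jjpj'
String 2: 'dvcp'
Operation: alternate characters
Pairs: 'j'+'d', 'j'+'v', 'p'+'c', 'j'+'p'
Result: jdjvpcjp


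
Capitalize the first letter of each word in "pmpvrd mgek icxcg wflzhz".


Input string: 'pmpvrd mgek icxcg wflzhz'
Operation: capitalize first letter of each word
Word transformations: 'pmpvrd'->'Pmpvrd', 'mgek'->'Mgek', 'icxcg'->'Icxcg', 'wflzhz'->'Wflzhz'
Result: Pmpvrd Mgek Icxcg Wflzhz


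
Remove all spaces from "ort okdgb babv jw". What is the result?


Input string: 'ort okdgb babv jw'
Operation: remove all spaces
Words: 'ort', 'okdgb', 'babv', 'jw'
Join without spaces: ortokdgbbabvjw


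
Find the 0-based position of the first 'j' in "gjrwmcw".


Input string: 'gjrwmcw'
Target: 'j'
Scanning left to right: s[0]='g', s[1]='j'
First match at index: 1


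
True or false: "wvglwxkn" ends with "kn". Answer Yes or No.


Input string: 'wvglwxkn'
Suffix to check: 'kn'
Last 2 characters of input: 'kn'
Match: True
Result: Yes


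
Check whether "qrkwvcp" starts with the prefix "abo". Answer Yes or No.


Input string: 'qrkwvcp'
Prefix to check: 'abo'
First 3 characters of input: 'qrk'
Match: False
Result: No


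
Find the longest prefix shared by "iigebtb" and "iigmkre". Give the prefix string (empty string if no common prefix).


String 1: 'iigebtb'
String 2: 'iigmkre'
Compare position by position:
pos 0: 'i' vs 'i' match
pos 1: 'i' vs 'i' match
pos 2: 'g' vs 'g' match
pos 3: 'e' vs 'm' differ -> stop
Longest common prefix: "iig" (length 3)


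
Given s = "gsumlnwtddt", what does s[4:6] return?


Input string: 'gsumlnwtddt'
Operation: slice [4:6]
Extract characters: s[4]='l', s[5]='n'
Result: ln


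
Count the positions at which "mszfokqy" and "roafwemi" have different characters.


String 1: 'mszfokqy'
String 2: 'roafwemi'
Compare each position: pos 0: 'm'!='r', pos 1: 's'!='o', pos 2: 'z'!='a', pos 3: 'f'=='f', pos 4: 'o'!='w', pos 5: 'k'!='e', pos 6: 'q'!='m', pos 7: 'y'!='i'
Differing positions: 7
Hamming distance: 7


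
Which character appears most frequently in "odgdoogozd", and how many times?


Input: 'odgdoogozd'
Operation: tally each character
Counts: 'd':3, 'g':2, 'o':4, 'z':1
Maximum: 'o' appears 4 times


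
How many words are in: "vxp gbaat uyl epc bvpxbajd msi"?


Input string: 'vxp gbaat uyl epc bvpxbajd msi'
Operation: split by spaces
Words found: 'vxp', 'gbaat', 'uyl', 'epc', 'bvpxbajd', 'msi'
Word count: 6


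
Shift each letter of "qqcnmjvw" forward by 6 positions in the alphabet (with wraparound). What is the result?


Input: 'qqcnmjvw', shift = 6
Operation: for each letter, (position + 6) mod 26
Mapping: 'q'(16+6=22)->'w', 'q'(16+6=22)->'w', 'c'(2+6=8)->'i', 'n'(13+6=19)->'t', 'm'(12+6=18)->'s', 'j'(9+6=15)->'p', 'v'(21+6=27, 27 mod 26=1)->'b', 'w'(22+6=28, 28 mod 26=2)->'c'
Result: wwitspbc


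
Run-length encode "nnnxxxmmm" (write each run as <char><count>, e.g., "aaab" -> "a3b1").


Input: 'nnnxxxmmm'
Operation: identify consecutive runs
Runs: 'nnn' -> n3, 'xxx' -> x3, 'mmm' -> m3
Encoded: n3x3m3


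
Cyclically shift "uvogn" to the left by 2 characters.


Input: 'uvogn', shift = 2
Operation: split at index 2 and swap parts
Front part s[0:2] = 'uv'
Back part s[2:] = 'ogn'
Rotated = back + front = 'ogn' + 'uv'
Result: ognuv


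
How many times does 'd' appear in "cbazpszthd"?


Input string: 'cbazpszthd'
Target character: 'd'
Scan each position: s[9]='d'
Matches found at indices: 9
Total: 1


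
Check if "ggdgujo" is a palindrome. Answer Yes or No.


Input string: 'ggdgujo'
Reversed: 'ojugdgg'
Compare pairs: s[0]='g' vs s[6]='o' (mismatch), s[1]='g' vs s[5]='j' (mismatch), s[2]='d' vs s[4]='u' (mismatch)
Palindrome: No
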